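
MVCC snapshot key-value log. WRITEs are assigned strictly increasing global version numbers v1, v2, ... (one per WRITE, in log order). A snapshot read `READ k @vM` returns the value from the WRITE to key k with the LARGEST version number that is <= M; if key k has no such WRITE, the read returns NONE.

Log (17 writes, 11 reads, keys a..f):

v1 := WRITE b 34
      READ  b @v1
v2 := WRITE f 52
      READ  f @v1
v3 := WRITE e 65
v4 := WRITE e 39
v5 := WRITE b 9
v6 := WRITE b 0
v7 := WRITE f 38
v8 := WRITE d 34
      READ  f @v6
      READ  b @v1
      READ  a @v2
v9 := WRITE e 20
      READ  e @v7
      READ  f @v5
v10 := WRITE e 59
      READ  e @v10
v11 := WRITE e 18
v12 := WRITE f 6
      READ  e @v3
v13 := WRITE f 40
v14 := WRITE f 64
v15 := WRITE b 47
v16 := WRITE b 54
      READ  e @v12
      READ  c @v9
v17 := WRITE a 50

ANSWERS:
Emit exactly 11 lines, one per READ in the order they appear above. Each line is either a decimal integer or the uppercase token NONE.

Answer: 34
NONE
52
34
NONE
39
52
59
65
18
NONE

Derivation:
v1: WRITE b=34  (b history now [(1, 34)])
READ b @v1: history=[(1, 34)] -> pick v1 -> 34
v2: WRITE f=52  (f history now [(2, 52)])
READ f @v1: history=[(2, 52)] -> no version <= 1 -> NONE
v3: WRITE e=65  (e history now [(3, 65)])
v4: WRITE e=39  (e history now [(3, 65), (4, 39)])
v5: WRITE b=9  (b history now [(1, 34), (5, 9)])
v6: WRITE b=0  (b history now [(1, 34), (5, 9), (6, 0)])
v7: WRITE f=38  (f history now [(2, 52), (7, 38)])
v8: WRITE d=34  (d history now [(8, 34)])
READ f @v6: history=[(2, 52), (7, 38)] -> pick v2 -> 52
READ b @v1: history=[(1, 34), (5, 9), (6, 0)] -> pick v1 -> 34
READ a @v2: history=[] -> no version <= 2 -> NONE
v9: WRITE e=20  (e history now [(3, 65), (4, 39), (9, 20)])
READ e @v7: history=[(3, 65), (4, 39), (9, 20)] -> pick v4 -> 39
READ f @v5: history=[(2, 52), (7, 38)] -> pick v2 -> 52
v10: WRITE e=59  (e history now [(3, 65), (4, 39), (9, 20), (10, 59)])
READ e @v10: history=[(3, 65), (4, 39), (9, 20), (10, 59)] -> pick v10 -> 59
v11: WRITE e=18  (e history now [(3, 65), (4, 39), (9, 20), (10, 59), (11, 18)])
v12: WRITE f=6  (f history now [(2, 52), (7, 38), (12, 6)])
READ e @v3: history=[(3, 65), (4, 39), (9, 20), (10, 59), (11, 18)] -> pick v3 -> 65
v13: WRITE f=40  (f history now [(2, 52), (7, 38), (12, 6), (13, 40)])
v14: WRITE f=64  (f history now [(2, 52), (7, 38), (12, 6), (13, 40), (14, 64)])
v15: WRITE b=47  (b history now [(1, 34), (5, 9), (6, 0), (15, 47)])
v16: WRITE b=54  (b history now [(1, 34), (5, 9), (6, 0), (15, 47), (16, 54)])
READ e @v12: history=[(3, 65), (4, 39), (9, 20), (10, 59), (11, 18)] -> pick v11 -> 18
READ c @v9: history=[] -> no version <= 9 -> NONE
v17: WRITE a=50  (a history now [(17, 50)])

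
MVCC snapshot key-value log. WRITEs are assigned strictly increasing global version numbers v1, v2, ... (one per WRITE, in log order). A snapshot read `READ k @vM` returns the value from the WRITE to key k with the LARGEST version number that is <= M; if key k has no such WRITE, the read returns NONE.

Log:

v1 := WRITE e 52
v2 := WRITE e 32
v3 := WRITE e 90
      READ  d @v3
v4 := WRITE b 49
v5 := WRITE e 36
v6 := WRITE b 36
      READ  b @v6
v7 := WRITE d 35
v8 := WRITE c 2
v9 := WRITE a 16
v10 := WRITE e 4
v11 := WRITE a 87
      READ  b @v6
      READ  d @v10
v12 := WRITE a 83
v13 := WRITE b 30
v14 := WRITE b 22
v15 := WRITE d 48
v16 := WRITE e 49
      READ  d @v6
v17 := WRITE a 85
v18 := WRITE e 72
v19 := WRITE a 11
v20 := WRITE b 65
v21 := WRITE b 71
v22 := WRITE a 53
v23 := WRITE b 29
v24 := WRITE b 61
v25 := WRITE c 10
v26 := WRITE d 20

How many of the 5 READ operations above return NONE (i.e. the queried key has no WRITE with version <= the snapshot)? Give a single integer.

v1: WRITE e=52  (e history now [(1, 52)])
v2: WRITE e=32  (e history now [(1, 52), (2, 32)])
v3: WRITE e=90  (e history now [(1, 52), (2, 32), (3, 90)])
READ d @v3: history=[] -> no version <= 3 -> NONE
v4: WRITE b=49  (b history now [(4, 49)])
v5: WRITE e=36  (e history now [(1, 52), (2, 32), (3, 90), (5, 36)])
v6: WRITE b=36  (b history now [(4, 49), (6, 36)])
READ b @v6: history=[(4, 49), (6, 36)] -> pick v6 -> 36
v7: WRITE d=35  (d history now [(7, 35)])
v8: WRITE c=2  (c history now [(8, 2)])
v9: WRITE a=16  (a history now [(9, 16)])
v10: WRITE e=4  (e history now [(1, 52), (2, 32), (3, 90), (5, 36), (10, 4)])
v11: WRITE a=87  (a history now [(9, 16), (11, 87)])
READ b @v6: history=[(4, 49), (6, 36)] -> pick v6 -> 36
READ d @v10: history=[(7, 35)] -> pick v7 -> 35
v12: WRITE a=83  (a history now [(9, 16), (11, 87), (12, 83)])
v13: WRITE b=30  (b history now [(4, 49), (6, 36), (13, 30)])
v14: WRITE b=22  (b history now [(4, 49), (6, 36), (13, 30), (14, 22)])
v15: WRITE d=48  (d history now [(7, 35), (15, 48)])
v16: WRITE e=49  (e history now [(1, 52), (2, 32), (3, 90), (5, 36), (10, 4), (16, 49)])
READ d @v6: history=[(7, 35), (15, 48)] -> no version <= 6 -> NONE
v17: WRITE a=85  (a history now [(9, 16), (11, 87), (12, 83), (17, 85)])
v18: WRITE e=72  (e history now [(1, 52), (2, 32), (3, 90), (5, 36), (10, 4), (16, 49), (18, 72)])
v19: WRITE a=11  (a history now [(9, 16), (11, 87), (12, 83), (17, 85), (19, 11)])
v20: WRITE b=65  (b history now [(4, 49), (6, 36), (13, 30), (14, 22), (20, 65)])
v21: WRITE b=71  (b history now [(4, 49), (6, 36), (13, 30), (14, 22), (20, 65), (21, 71)])
v22: WRITE a=53  (a history now [(9, 16), (11, 87), (12, 83), (17, 85), (19, 11), (22, 53)])
v23: WRITE b=29  (b history now [(4, 49), (6, 36), (13, 30), (14, 22), (20, 65), (21, 71), (23, 29)])
v24: WRITE b=61  (b history now [(4, 49), (6, 36), (13, 30), (14, 22), (20, 65), (21, 71), (23, 29), (24, 61)])
v25: WRITE c=10  (c history now [(8, 2), (25, 10)])
v26: WRITE d=20  (d history now [(7, 35), (15, 48), (26, 20)])
Read results in order: ['NONE', '36', '36', '35', 'NONE']
NONE count = 2

Answer: 2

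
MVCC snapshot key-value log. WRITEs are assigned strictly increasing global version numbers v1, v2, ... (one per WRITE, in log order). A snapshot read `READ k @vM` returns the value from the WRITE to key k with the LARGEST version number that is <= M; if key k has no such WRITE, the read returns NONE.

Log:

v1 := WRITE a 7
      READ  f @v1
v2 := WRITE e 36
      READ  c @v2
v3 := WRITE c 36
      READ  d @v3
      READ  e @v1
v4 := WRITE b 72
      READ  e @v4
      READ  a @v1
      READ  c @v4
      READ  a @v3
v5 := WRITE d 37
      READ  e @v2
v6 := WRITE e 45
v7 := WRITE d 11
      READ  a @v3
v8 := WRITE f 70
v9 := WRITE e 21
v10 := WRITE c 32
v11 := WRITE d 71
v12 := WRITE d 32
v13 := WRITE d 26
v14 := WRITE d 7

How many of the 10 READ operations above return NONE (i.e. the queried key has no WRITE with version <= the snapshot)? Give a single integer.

v1: WRITE a=7  (a history now [(1, 7)])
READ f @v1: history=[] -> no version <= 1 -> NONE
v2: WRITE e=36  (e history now [(2, 36)])
READ c @v2: history=[] -> no version <= 2 -> NONE
v3: WRITE c=36  (c history now [(3, 36)])
READ d @v3: history=[] -> no version <= 3 -> NONE
READ e @v1: history=[(2, 36)] -> no version <= 1 -> NONE
v4: WRITE b=72  (b history now [(4, 72)])
READ e @v4: history=[(2, 36)] -> pick v2 -> 36
READ a @v1: history=[(1, 7)] -> pick v1 -> 7
READ c @v4: history=[(3, 36)] -> pick v3 -> 36
READ a @v3: history=[(1, 7)] -> pick v1 -> 7
v5: WRITE d=37  (d history now [(5, 37)])
READ e @v2: history=[(2, 36)] -> pick v2 -> 36
v6: WRITE e=45  (e history now [(2, 36), (6, 45)])
v7: WRITE d=11  (d history now [(5, 37), (7, 11)])
READ a @v3: history=[(1, 7)] -> pick v1 -> 7
v8: WRITE f=70  (f history now [(8, 70)])
v9: WRITE e=21  (e history now [(2, 36), (6, 45), (9, 21)])
v10: WRITE c=32  (c history now [(3, 36), (10, 32)])
v11: WRITE d=71  (d history now [(5, 37), (7, 11), (11, 71)])
v12: WRITE d=32  (d history now [(5, 37), (7, 11), (11, 71), (12, 32)])
v13: WRITE d=26  (d history now [(5, 37), (7, 11), (11, 71), (12, 32), (13, 26)])
v14: WRITE d=7  (d history now [(5, 37), (7, 11), (11, 71), (12, 32), (13, 26), (14, 7)])
Read results in order: ['NONE', 'NONE', 'NONE', 'NONE', '36', '7', '36', '7', '36', '7']
NONE count = 4

Answer: 4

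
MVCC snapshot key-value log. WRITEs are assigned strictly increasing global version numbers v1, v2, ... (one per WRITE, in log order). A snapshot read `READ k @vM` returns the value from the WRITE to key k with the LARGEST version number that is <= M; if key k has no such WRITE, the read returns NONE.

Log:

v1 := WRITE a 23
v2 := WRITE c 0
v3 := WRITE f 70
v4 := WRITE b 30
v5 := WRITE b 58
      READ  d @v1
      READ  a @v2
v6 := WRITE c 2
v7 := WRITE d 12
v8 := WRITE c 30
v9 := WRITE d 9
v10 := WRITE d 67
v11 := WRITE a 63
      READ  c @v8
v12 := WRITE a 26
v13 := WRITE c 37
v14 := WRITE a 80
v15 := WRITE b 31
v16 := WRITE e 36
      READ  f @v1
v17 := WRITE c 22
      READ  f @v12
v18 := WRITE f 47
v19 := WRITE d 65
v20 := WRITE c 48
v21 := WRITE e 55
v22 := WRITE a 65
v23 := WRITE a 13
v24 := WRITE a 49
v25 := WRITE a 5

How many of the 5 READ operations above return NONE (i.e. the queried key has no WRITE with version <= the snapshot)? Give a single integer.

Answer: 2

Derivation:
v1: WRITE a=23  (a history now [(1, 23)])
v2: WRITE c=0  (c history now [(2, 0)])
v3: WRITE f=70  (f history now [(3, 70)])
v4: WRITE b=30  (b history now [(4, 30)])
v5: WRITE b=58  (b history now [(4, 30), (5, 58)])
READ d @v1: history=[] -> no version <= 1 -> NONE
READ a @v2: history=[(1, 23)] -> pick v1 -> 23
v6: WRITE c=2  (c history now [(2, 0), (6, 2)])
v7: WRITE d=12  (d history now [(7, 12)])
v8: WRITE c=30  (c history now [(2, 0), (6, 2), (8, 30)])
v9: WRITE d=9  (d history now [(7, 12), (9, 9)])
v10: WRITE d=67  (d history now [(7, 12), (9, 9), (10, 67)])
v11: WRITE a=63  (a history now [(1, 23), (11, 63)])
READ c @v8: history=[(2, 0), (6, 2), (8, 30)] -> pick v8 -> 30
v12: WRITE a=26  (a history now [(1, 23), (11, 63), (12, 26)])
v13: WRITE c=37  (c history now [(2, 0), (6, 2), (8, 30), (13, 37)])
v14: WRITE a=80  (a history now [(1, 23), (11, 63), (12, 26), (14, 80)])
v15: WRITE b=31  (b history now [(4, 30), (5, 58), (15, 31)])
v16: WRITE e=36  (e history now [(16, 36)])
READ f @v1: history=[(3, 70)] -> no version <= 1 -> NONE
v17: WRITE c=22  (c history now [(2, 0), (6, 2), (8, 30), (13, 37), (17, 22)])
READ f @v12: history=[(3, 70)] -> pick v3 -> 70
v18: WRITE f=47  (f history now [(3, 70), (18, 47)])
v19: WRITE d=65  (d history now [(7, 12), (9, 9), (10, 67), (19, 65)])
v20: WRITE c=48  (c history now [(2, 0), (6, 2), (8, 30), (13, 37), (17, 22), (20, 48)])
v21: WRITE e=55  (e history now [(16, 36), (21, 55)])
v22: WRITE a=65  (a history now [(1, 23), (11, 63), (12, 26), (14, 80), (22, 65)])
v23: WRITE a=13  (a history now [(1, 23), (11, 63), (12, 26), (14, 80), (22, 65), (23, 13)])
v24: WRITE a=49  (a history now [(1, 23), (11, 63), (12, 26), (14, 80), (22, 65), (23, 13), (24, 49)])
v25: WRITE a=5  (a history now [(1, 23), (11, 63), (12, 26), (14, 80), (22, 65), (23, 13), (24, 49), (25, 5)])
Read results in order: ['NONE', '23', '30', 'NONE', '70']
NONE count = 2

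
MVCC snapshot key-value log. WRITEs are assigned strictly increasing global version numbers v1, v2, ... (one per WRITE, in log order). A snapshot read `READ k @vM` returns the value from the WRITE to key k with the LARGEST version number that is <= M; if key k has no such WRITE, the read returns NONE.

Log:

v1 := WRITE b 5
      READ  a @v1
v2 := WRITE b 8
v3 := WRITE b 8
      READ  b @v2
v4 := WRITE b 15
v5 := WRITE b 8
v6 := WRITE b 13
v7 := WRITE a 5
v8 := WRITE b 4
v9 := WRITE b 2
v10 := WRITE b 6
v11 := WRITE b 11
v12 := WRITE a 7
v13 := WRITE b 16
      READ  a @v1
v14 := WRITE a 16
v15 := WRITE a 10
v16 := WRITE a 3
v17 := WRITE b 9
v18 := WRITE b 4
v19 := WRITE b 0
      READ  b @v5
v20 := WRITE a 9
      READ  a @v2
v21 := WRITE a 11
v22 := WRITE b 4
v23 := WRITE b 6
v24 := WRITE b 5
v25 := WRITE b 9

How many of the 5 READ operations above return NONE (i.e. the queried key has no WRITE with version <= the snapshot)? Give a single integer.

Answer: 3

Derivation:
v1: WRITE b=5  (b history now [(1, 5)])
READ a @v1: history=[] -> no version <= 1 -> NONE
v2: WRITE b=8  (b history now [(1, 5), (2, 8)])
v3: WRITE b=8  (b history now [(1, 5), (2, 8), (3, 8)])
READ b @v2: history=[(1, 5), (2, 8), (3, 8)] -> pick v2 -> 8
v4: WRITE b=15  (b history now [(1, 5), (2, 8), (3, 8), (4, 15)])
v5: WRITE b=8  (b history now [(1, 5), (2, 8), (3, 8), (4, 15), (5, 8)])
v6: WRITE b=13  (b history now [(1, 5), (2, 8), (3, 8), (4, 15), (5, 8), (6, 13)])
v7: WRITE a=5  (a history now [(7, 5)])
v8: WRITE b=4  (b history now [(1, 5), (2, 8), (3, 8), (4, 15), (5, 8), (6, 13), (8, 4)])
v9: WRITE b=2  (b history now [(1, 5), (2, 8), (3, 8), (4, 15), (5, 8), (6, 13), (8, 4), (9, 2)])
v10: WRITE b=6  (b history now [(1, 5), (2, 8), (3, 8), (4, 15), (5, 8), (6, 13), (8, 4), (9, 2), (10, 6)])
v11: WRITE b=11  (b history now [(1, 5), (2, 8), (3, 8), (4, 15), (5, 8), (6, 13), (8, 4), (9, 2), (10, 6), (11, 11)])
v12: WRITE a=7  (a history now [(7, 5), (12, 7)])
v13: WRITE b=16  (b history now [(1, 5), (2, 8), (3, 8), (4, 15), (5, 8), (6, 13), (8, 4), (9, 2), (10, 6), (11, 11), (13, 16)])
READ a @v1: history=[(7, 5), (12, 7)] -> no version <= 1 -> NONE
v14: WRITE a=16  (a history now [(7, 5), (12, 7), (14, 16)])
v15: WRITE a=10  (a history now [(7, 5), (12, 7), (14, 16), (15, 10)])
v16: WRITE a=3  (a history now [(7, 5), (12, 7), (14, 16), (15, 10), (16, 3)])
v17: WRITE b=9  (b history now [(1, 5), (2, 8), (3, 8), (4, 15), (5, 8), (6, 13), (8, 4), (9, 2), (10, 6), (11, 11), (13, 16), (17, 9)])
v18: WRITE b=4  (b history now [(1, 5), (2, 8), (3, 8), (4, 15), (5, 8), (6, 13), (8, 4), (9, 2), (10, 6), (11, 11), (13, 16), (17, 9), (18, 4)])
v19: WRITE b=0  (b history now [(1, 5), (2, 8), (3, 8), (4, 15), (5, 8), (6, 13), (8, 4), (9, 2), (10, 6), (11, 11), (13, 16), (17, 9), (18, 4), (19, 0)])
READ b @v5: history=[(1, 5), (2, 8), (3, 8), (4, 15), (5, 8), (6, 13), (8, 4), (9, 2), (10, 6), (11, 11), (13, 16), (17, 9), (18, 4), (19, 0)] -> pick v5 -> 8
v20: WRITE a=9  (a history now [(7, 5), (12, 7), (14, 16), (15, 10), (16, 3), (20, 9)])
READ a @v2: history=[(7, 5), (12, 7), (14, 16), (15, 10), (16, 3), (20, 9)] -> no version <= 2 -> NONE
v21: WRITE a=11  (a history now [(7, 5), (12, 7), (14, 16), (15, 10), (16, 3), (20, 9), (21, 11)])
v22: WRITE b=4  (b history now [(1, 5), (2, 8), (3, 8), (4, 15), (5, 8), (6, 13), (8, 4), (9, 2), (10, 6), (11, 11), (13, 16), (17, 9), (18, 4), (19, 0), (22, 4)])
v23: WRITE b=6  (b history now [(1, 5), (2, 8), (3, 8), (4, 15), (5, 8), (6, 13), (8, 4), (9, 2), (10, 6), (11, 11), (13, 16), (17, 9), (18, 4), (19, 0), (22, 4), (23, 6)])
v24: WRITE b=5  (b history now [(1, 5), (2, 8), (3, 8), (4, 15), (5, 8), (6, 13), (8, 4), (9, 2), (10, 6), (11, 11), (13, 16), (17, 9), (18, 4), (19, 0), (22, 4), (23, 6), (24, 5)])
v25: WRITE b=9  (b history now [(1, 5), (2, 8), (3, 8), (4, 15), (5, 8), (6, 13), (8, 4), (9, 2), (10, 6), (11, 11), (13, 16), (17, 9), (18, 4), (19, 0), (22, 4), (23, 6), (24, 5), (25, 9)])
Read results in order: ['NONE', '8', 'NONE', '8', 'NONE']
NONE count = 3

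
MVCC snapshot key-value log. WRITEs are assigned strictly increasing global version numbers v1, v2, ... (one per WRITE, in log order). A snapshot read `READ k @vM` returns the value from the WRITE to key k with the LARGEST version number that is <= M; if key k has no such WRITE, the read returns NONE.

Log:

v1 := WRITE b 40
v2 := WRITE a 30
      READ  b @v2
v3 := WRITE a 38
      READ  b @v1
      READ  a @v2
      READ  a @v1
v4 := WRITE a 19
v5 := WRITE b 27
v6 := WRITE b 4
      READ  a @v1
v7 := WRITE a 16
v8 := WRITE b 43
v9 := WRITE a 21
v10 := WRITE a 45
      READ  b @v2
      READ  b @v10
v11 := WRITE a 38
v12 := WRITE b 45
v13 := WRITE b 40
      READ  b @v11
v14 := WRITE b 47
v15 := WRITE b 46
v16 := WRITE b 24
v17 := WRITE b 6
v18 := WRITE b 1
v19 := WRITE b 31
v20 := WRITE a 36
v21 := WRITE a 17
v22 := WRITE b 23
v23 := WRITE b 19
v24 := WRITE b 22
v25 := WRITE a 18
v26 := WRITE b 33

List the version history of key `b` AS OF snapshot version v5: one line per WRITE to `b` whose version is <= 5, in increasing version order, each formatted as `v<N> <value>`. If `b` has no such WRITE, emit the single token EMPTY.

Scan writes for key=b with version <= 5:
  v1 WRITE b 40 -> keep
  v2 WRITE a 30 -> skip
  v3 WRITE a 38 -> skip
  v4 WRITE a 19 -> skip
  v5 WRITE b 27 -> keep
  v6 WRITE b 4 -> drop (> snap)
  v7 WRITE a 16 -> skip
  v8 WRITE b 43 -> drop (> snap)
  v9 WRITE a 21 -> skip
  v10 WRITE a 45 -> skip
  v11 WRITE a 38 -> skip
  v12 WRITE b 45 -> drop (> snap)
  v13 WRITE b 40 -> drop (> snap)
  v14 WRITE b 47 -> drop (> snap)
  v15 WRITE b 46 -> drop (> snap)
  v16 WRITE b 24 -> drop (> snap)
  v17 WRITE b 6 -> drop (> snap)
  v18 WRITE b 1 -> drop (> snap)
  v19 WRITE b 31 -> drop (> snap)
  v20 WRITE a 36 -> skip
  v21 WRITE a 17 -> skip
  v22 WRITE b 23 -> drop (> snap)
  v23 WRITE b 19 -> drop (> snap)
  v24 WRITE b 22 -> drop (> snap)
  v25 WRITE a 18 -> skip
  v26 WRITE b 33 -> drop (> snap)
Collected: [(1, 40), (5, 27)]

Answer: v1 40
v5 27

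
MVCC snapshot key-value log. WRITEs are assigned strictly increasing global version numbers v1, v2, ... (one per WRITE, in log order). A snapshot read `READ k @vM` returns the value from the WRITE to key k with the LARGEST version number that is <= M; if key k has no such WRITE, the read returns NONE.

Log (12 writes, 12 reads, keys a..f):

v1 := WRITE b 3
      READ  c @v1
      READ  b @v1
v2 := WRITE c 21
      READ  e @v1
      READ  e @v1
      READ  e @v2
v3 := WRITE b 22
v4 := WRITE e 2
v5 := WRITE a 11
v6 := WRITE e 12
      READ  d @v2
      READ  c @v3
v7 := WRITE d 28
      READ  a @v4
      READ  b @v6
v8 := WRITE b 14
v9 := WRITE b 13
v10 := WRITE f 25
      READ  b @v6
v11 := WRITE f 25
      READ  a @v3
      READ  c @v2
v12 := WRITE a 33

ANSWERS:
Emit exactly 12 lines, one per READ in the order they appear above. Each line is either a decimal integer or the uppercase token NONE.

v1: WRITE b=3  (b history now [(1, 3)])
READ c @v1: history=[] -> no version <= 1 -> NONE
READ b @v1: history=[(1, 3)] -> pick v1 -> 3
v2: WRITE c=21  (c history now [(2, 21)])
READ e @v1: history=[] -> no version <= 1 -> NONE
READ e @v1: history=[] -> no version <= 1 -> NONE
READ e @v2: history=[] -> no version <= 2 -> NONE
v3: WRITE b=22  (b history now [(1, 3), (3, 22)])
v4: WRITE e=2  (e history now [(4, 2)])
v5: WRITE a=11  (a history now [(5, 11)])
v6: WRITE e=12  (e history now [(4, 2), (6, 12)])
READ d @v2: history=[] -> no version <= 2 -> NONE
READ c @v3: history=[(2, 21)] -> pick v2 -> 21
v7: WRITE d=28  (d history now [(7, 28)])
READ a @v4: history=[(5, 11)] -> no version <= 4 -> NONE
READ b @v6: history=[(1, 3), (3, 22)] -> pick v3 -> 22
v8: WRITE b=14  (b history now [(1, 3), (3, 22), (8, 14)])
v9: WRITE b=13  (b history now [(1, 3), (3, 22), (8, 14), (9, 13)])
v10: WRITE f=25  (f history now [(10, 25)])
READ b @v6: history=[(1, 3), (3, 22), (8, 14), (9, 13)] -> pick v3 -> 22
v11: WRITE f=25  (f history now [(10, 25), (11, 25)])
READ a @v3: history=[(5, 11)] -> no version <= 3 -> NONE
READ c @v2: history=[(2, 21)] -> pick v2 -> 21
v12: WRITE a=33  (a history now [(5, 11), (12, 33)])

Answer: NONE
3
NONE
NONE
NONE
NONE
21
NONE
22
22
NONE
21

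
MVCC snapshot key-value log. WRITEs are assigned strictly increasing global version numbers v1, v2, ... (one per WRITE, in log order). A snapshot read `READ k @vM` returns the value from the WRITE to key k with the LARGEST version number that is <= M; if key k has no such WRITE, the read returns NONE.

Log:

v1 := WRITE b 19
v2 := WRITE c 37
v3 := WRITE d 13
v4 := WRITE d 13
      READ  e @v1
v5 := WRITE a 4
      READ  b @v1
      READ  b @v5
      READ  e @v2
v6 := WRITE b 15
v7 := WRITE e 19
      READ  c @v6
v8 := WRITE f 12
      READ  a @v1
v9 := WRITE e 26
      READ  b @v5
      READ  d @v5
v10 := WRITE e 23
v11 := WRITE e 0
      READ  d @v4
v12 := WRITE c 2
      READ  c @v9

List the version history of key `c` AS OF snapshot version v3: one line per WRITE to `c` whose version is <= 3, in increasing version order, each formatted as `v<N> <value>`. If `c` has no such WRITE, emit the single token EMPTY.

Scan writes for key=c with version <= 3:
  v1 WRITE b 19 -> skip
  v2 WRITE c 37 -> keep
  v3 WRITE d 13 -> skip
  v4 WRITE d 13 -> skip
  v5 WRITE a 4 -> skip
  v6 WRITE b 15 -> skip
  v7 WRITE e 19 -> skip
  v8 WRITE f 12 -> skip
  v9 WRITE e 26 -> skip
  v10 WRITE e 23 -> skip
  v11 WRITE e 0 -> skip
  v12 WRITE c 2 -> drop (> snap)
Collected: [(2, 37)]

Answer: v2 37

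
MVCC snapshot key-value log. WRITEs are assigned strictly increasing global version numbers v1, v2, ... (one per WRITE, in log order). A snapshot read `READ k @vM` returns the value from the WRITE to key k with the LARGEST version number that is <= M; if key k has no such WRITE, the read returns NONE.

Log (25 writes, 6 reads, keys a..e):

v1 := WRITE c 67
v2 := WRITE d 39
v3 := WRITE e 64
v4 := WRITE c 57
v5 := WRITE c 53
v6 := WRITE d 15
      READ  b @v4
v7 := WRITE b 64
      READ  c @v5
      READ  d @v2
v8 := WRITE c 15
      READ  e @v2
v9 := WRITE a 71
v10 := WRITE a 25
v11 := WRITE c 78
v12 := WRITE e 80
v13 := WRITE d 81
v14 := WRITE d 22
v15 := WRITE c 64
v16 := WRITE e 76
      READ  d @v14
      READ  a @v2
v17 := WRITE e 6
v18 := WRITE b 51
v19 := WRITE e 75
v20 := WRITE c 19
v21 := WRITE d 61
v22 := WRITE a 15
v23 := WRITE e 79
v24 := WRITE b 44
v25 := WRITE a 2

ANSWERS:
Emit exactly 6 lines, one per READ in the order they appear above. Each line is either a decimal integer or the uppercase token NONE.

v1: WRITE c=67  (c history now [(1, 67)])
v2: WRITE d=39  (d history now [(2, 39)])
v3: WRITE e=64  (e history now [(3, 64)])
v4: WRITE c=57  (c history now [(1, 67), (4, 57)])
v5: WRITE c=53  (c history now [(1, 67), (4, 57), (5, 53)])
v6: WRITE d=15  (d history now [(2, 39), (6, 15)])
READ b @v4: history=[] -> no version <= 4 -> NONE
v7: WRITE b=64  (b history now [(7, 64)])
READ c @v5: history=[(1, 67), (4, 57), (5, 53)] -> pick v5 -> 53
READ d @v2: history=[(2, 39), (6, 15)] -> pick v2 -> 39
v8: WRITE c=15  (c history now [(1, 67), (4, 57), (5, 53), (8, 15)])
READ e @v2: history=[(3, 64)] -> no version <= 2 -> NONE
v9: WRITE a=71  (a history now [(9, 71)])
v10: WRITE a=25  (a history now [(9, 71), (10, 25)])
v11: WRITE c=78  (c history now [(1, 67), (4, 57), (5, 53), (8, 15), (11, 78)])
v12: WRITE e=80  (e history now [(3, 64), (12, 80)])
v13: WRITE d=81  (d history now [(2, 39), (6, 15), (13, 81)])
v14: WRITE d=22  (d history now [(2, 39), (6, 15), (13, 81), (14, 22)])
v15: WRITE c=64  (c history now [(1, 67), (4, 57), (5, 53), (8, 15), (11, 78), (15, 64)])
v16: WRITE e=76  (e history now [(3, 64), (12, 80), (16, 76)])
READ d @v14: history=[(2, 39), (6, 15), (13, 81), (14, 22)] -> pick v14 -> 22
READ a @v2: history=[(9, 71), (10, 25)] -> no version <= 2 -> NONE
v17: WRITE e=6  (e history now [(3, 64), (12, 80), (16, 76), (17, 6)])
v18: WRITE b=51  (b history now [(7, 64), (18, 51)])
v19: WRITE e=75  (e history now [(3, 64), (12, 80), (16, 76), (17, 6), (19, 75)])
v20: WRITE c=19  (c history now [(1, 67), (4, 57), (5, 53), (8, 15), (11, 78), (15, 64), (20, 19)])
v21: WRITE d=61  (d history now [(2, 39), (6, 15), (13, 81), (14, 22), (21, 61)])
v22: WRITE a=15  (a history now [(9, 71), (10, 25), (22, 15)])
v23: WRITE e=79  (e history now [(3, 64), (12, 80), (16, 76), (17, 6), (19, 75), (23, 79)])
v24: WRITE b=44  (b history now [(7, 64), (18, 51), (24, 44)])
v25: WRITE a=2  (a history now [(9, 71), (10, 25), (22, 15), (25, 2)])

Answer: NONE
53
39
NONE
22
NONE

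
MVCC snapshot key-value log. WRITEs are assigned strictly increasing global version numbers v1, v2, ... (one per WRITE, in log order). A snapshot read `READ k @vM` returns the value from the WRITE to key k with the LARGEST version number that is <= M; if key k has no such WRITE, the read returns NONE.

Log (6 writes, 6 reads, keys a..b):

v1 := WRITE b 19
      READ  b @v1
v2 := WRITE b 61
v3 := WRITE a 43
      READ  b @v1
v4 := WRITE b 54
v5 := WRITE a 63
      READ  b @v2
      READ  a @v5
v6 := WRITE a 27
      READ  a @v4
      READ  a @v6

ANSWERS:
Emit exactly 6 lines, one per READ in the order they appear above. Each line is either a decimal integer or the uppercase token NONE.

Answer: 19
19
61
63
43
27

Derivation:
v1: WRITE b=19  (b history now [(1, 19)])
READ b @v1: history=[(1, 19)] -> pick v1 -> 19
v2: WRITE b=61  (b history now [(1, 19), (2, 61)])
v3: WRITE a=43  (a history now [(3, 43)])
READ b @v1: history=[(1, 19), (2, 61)] -> pick v1 -> 19
v4: WRITE b=54  (b history now [(1, 19), (2, 61), (4, 54)])
v5: WRITE a=63  (a history now [(3, 43), (5, 63)])
READ b @v2: history=[(1, 19), (2, 61), (4, 54)] -> pick v2 -> 61
READ a @v5: history=[(3, 43), (5, 63)] -> pick v5 -> 63
v6: WRITE a=27  (a history now [(3, 43), (5, 63), (6, 27)])
READ a @v4: history=[(3, 43), (5, 63), (6, 27)] -> pick v3 -> 43
READ a @v6: history=[(3, 43), (5, 63), (6, 27)] -> pick v6 -> 27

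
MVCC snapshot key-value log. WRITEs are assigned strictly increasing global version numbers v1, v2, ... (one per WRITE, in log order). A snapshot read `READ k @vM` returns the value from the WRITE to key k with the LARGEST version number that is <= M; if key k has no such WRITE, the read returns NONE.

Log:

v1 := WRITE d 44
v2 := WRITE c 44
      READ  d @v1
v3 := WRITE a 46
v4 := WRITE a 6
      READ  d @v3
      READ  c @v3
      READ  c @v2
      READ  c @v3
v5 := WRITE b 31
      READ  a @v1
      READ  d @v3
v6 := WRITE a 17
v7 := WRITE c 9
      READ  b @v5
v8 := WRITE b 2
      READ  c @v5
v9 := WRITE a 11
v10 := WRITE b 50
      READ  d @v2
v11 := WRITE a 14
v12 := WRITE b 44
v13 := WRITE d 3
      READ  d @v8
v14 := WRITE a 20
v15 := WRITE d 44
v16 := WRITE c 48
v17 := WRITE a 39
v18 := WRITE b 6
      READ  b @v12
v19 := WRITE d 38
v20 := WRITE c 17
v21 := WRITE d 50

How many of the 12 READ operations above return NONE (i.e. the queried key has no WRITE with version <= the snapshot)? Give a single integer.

v1: WRITE d=44  (d history now [(1, 44)])
v2: WRITE c=44  (c history now [(2, 44)])
READ d @v1: history=[(1, 44)] -> pick v1 -> 44
v3: WRITE a=46  (a history now [(3, 46)])
v4: WRITE a=6  (a history now [(3, 46), (4, 6)])
READ d @v3: history=[(1, 44)] -> pick v1 -> 44
READ c @v3: history=[(2, 44)] -> pick v2 -> 44
READ c @v2: history=[(2, 44)] -> pick v2 -> 44
READ c @v3: history=[(2, 44)] -> pick v2 -> 44
v5: WRITE b=31  (b history now [(5, 31)])
READ a @v1: history=[(3, 46), (4, 6)] -> no version <= 1 -> NONE
READ d @v3: history=[(1, 44)] -> pick v1 -> 44
v6: WRITE a=17  (a history now [(3, 46), (4, 6), (6, 17)])
v7: WRITE c=9  (c history now [(2, 44), (7, 9)])
READ b @v5: history=[(5, 31)] -> pick v5 -> 31
v8: WRITE b=2  (b history now [(5, 31), (8, 2)])
READ c @v5: history=[(2, 44), (7, 9)] -> pick v2 -> 44
v9: WRITE a=11  (a history now [(3, 46), (4, 6), (6, 17), (9, 11)])
v10: WRITE b=50  (b history now [(5, 31), (8, 2), (10, 50)])
READ d @v2: history=[(1, 44)] -> pick v1 -> 44
v11: WRITE a=14  (a history now [(3, 46), (4, 6), (6, 17), (9, 11), (11, 14)])
v12: WRITE b=44  (b history now [(5, 31), (8, 2), (10, 50), (12, 44)])
v13: WRITE d=3  (d history now [(1, 44), (13, 3)])
READ d @v8: history=[(1, 44), (13, 3)] -> pick v1 -> 44
v14: WRITE a=20  (a history now [(3, 46), (4, 6), (6, 17), (9, 11), (11, 14), (14, 20)])
v15: WRITE d=44  (d history now [(1, 44), (13, 3), (15, 44)])
v16: WRITE c=48  (c history now [(2, 44), (7, 9), (16, 48)])
v17: WRITE a=39  (a history now [(3, 46), (4, 6), (6, 17), (9, 11), (11, 14), (14, 20), (17, 39)])
v18: WRITE b=6  (b history now [(5, 31), (8, 2), (10, 50), (12, 44), (18, 6)])
READ b @v12: history=[(5, 31), (8, 2), (10, 50), (12, 44), (18, 6)] -> pick v12 -> 44
v19: WRITE d=38  (d history now [(1, 44), (13, 3), (15, 44), (19, 38)])
v20: WRITE c=17  (c history now [(2, 44), (7, 9), (16, 48), (20, 17)])
v21: WRITE d=50  (d history now [(1, 44), (13, 3), (15, 44), (19, 38), (21, 50)])
Read results in order: ['44', '44', '44', '44', '44', 'NONE', '44', '31', '44', '44', '44', '44']
NONE count = 1

Answer: 1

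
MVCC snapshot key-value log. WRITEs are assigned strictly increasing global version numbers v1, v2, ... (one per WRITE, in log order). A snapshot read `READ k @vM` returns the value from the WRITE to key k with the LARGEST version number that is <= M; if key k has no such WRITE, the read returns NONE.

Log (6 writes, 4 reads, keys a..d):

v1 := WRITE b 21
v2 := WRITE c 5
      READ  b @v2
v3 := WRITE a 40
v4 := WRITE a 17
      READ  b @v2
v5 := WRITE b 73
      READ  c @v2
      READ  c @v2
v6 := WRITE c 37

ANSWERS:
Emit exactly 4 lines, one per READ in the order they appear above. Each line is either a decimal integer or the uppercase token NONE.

Answer: 21
21
5
5

Derivation:
v1: WRITE b=21  (b history now [(1, 21)])
v2: WRITE c=5  (c history now [(2, 5)])
READ b @v2: history=[(1, 21)] -> pick v1 -> 21
v3: WRITE a=40  (a history now [(3, 40)])
v4: WRITE a=17  (a history now [(3, 40), (4, 17)])
READ b @v2: history=[(1, 21)] -> pick v1 -> 21
v5: WRITE b=73  (b history now [(1, 21), (5, 73)])
READ c @v2: history=[(2, 5)] -> pick v2 -> 5
READ c @v2: history=[(2, 5)] -> pick v2 -> 5
v6: WRITE c=37  (c history now [(2, 5), (6, 37)])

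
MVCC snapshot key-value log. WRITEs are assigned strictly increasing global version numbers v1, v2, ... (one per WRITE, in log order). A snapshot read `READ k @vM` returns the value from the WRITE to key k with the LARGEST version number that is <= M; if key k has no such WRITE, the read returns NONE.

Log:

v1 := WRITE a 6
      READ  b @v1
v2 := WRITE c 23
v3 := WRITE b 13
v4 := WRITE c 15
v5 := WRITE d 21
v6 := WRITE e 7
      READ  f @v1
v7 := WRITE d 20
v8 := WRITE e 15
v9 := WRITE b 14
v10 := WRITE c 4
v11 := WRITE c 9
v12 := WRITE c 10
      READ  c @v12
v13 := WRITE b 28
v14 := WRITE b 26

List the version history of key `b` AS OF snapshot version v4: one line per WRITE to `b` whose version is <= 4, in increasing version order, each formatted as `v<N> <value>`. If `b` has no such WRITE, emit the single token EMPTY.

Answer: v3 13

Derivation:
Scan writes for key=b with version <= 4:
  v1 WRITE a 6 -> skip
  v2 WRITE c 23 -> skip
  v3 WRITE b 13 -> keep
  v4 WRITE c 15 -> skip
  v5 WRITE d 21 -> skip
  v6 WRITE e 7 -> skip
  v7 WRITE d 20 -> skip
  v8 WRITE e 15 -> skip
  v9 WRITE b 14 -> drop (> snap)
  v10 WRITE c 4 -> skip
  v11 WRITE c 9 -> skip
  v12 WRITE c 10 -> skip
  v13 WRITE b 28 -> drop (> snap)
  v14 WRITE b 26 -> drop (> snap)
Collected: [(3, 13)]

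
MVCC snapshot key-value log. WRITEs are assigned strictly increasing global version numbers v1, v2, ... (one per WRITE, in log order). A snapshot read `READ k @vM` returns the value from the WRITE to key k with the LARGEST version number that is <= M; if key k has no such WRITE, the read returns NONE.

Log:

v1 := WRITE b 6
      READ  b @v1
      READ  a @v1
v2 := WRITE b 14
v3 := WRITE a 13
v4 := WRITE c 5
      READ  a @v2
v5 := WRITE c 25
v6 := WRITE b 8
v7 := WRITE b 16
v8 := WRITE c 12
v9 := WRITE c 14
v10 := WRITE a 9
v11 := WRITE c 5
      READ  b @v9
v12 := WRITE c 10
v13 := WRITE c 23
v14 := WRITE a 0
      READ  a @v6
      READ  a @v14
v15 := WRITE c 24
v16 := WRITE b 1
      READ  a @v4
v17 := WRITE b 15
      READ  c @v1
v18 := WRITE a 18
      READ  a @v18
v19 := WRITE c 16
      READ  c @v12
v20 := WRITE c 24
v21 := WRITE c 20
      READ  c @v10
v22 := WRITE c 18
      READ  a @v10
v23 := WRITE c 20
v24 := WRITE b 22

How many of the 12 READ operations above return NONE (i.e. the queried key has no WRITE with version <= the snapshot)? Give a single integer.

v1: WRITE b=6  (b history now [(1, 6)])
READ b @v1: history=[(1, 6)] -> pick v1 -> 6
READ a @v1: history=[] -> no version <= 1 -> NONE
v2: WRITE b=14  (b history now [(1, 6), (2, 14)])
v3: WRITE a=13  (a history now [(3, 13)])
v4: WRITE c=5  (c history now [(4, 5)])
READ a @v2: history=[(3, 13)] -> no version <= 2 -> NONE
v5: WRITE c=25  (c history now [(4, 5), (5, 25)])
v6: WRITE b=8  (b history now [(1, 6), (2, 14), (6, 8)])
v7: WRITE b=16  (b history now [(1, 6), (2, 14), (6, 8), (7, 16)])
v8: WRITE c=12  (c history now [(4, 5), (5, 25), (8, 12)])
v9: WRITE c=14  (c history now [(4, 5), (5, 25), (8, 12), (9, 14)])
v10: WRITE a=9  (a history now [(3, 13), (10, 9)])
v11: WRITE c=5  (c history now [(4, 5), (5, 25), (8, 12), (9, 14), (11, 5)])
READ b @v9: history=[(1, 6), (2, 14), (6, 8), (7, 16)] -> pick v7 -> 16
v12: WRITE c=10  (c history now [(4, 5), (5, 25), (8, 12), (9, 14), (11, 5), (12, 10)])
v13: WRITE c=23  (c history now [(4, 5), (5, 25), (8, 12), (9, 14), (11, 5), (12, 10), (13, 23)])
v14: WRITE a=0  (a history now [(3, 13), (10, 9), (14, 0)])
READ a @v6: history=[(3, 13), (10, 9), (14, 0)] -> pick v3 -> 13
READ a @v14: history=[(3, 13), (10, 9), (14, 0)] -> pick v14 -> 0
v15: WRITE c=24  (c history now [(4, 5), (5, 25), (8, 12), (9, 14), (11, 5), (12, 10), (13, 23), (15, 24)])
v16: WRITE b=1  (b history now [(1, 6), (2, 14), (6, 8), (7, 16), (16, 1)])
READ a @v4: history=[(3, 13), (10, 9), (14, 0)] -> pick v3 -> 13
v17: WRITE b=15  (b history now [(1, 6), (2, 14), (6, 8), (7, 16), (16, 1), (17, 15)])
READ c @v1: history=[(4, 5), (5, 25), (8, 12), (9, 14), (11, 5), (12, 10), (13, 23), (15, 24)] -> no version <= 1 -> NONE
v18: WRITE a=18  (a history now [(3, 13), (10, 9), (14, 0), (18, 18)])
READ a @v18: history=[(3, 13), (10, 9), (14, 0), (18, 18)] -> pick v18 -> 18
v19: WRITE c=16  (c history now [(4, 5), (5, 25), (8, 12), (9, 14), (11, 5), (12, 10), (13, 23), (15, 24), (19, 16)])
READ c @v12: history=[(4, 5), (5, 25), (8, 12), (9, 14), (11, 5), (12, 10), (13, 23), (15, 24), (19, 16)] -> pick v12 -> 10
v20: WRITE c=24  (c history now [(4, 5), (5, 25), (8, 12), (9, 14), (11, 5), (12, 10), (13, 23), (15, 24), (19, 16), (20, 24)])
v21: WRITE c=20  (c history now [(4, 5), (5, 25), (8, 12), (9, 14), (11, 5), (12, 10), (13, 23), (15, 24), (19, 16), (20, 24), (21, 20)])
READ c @v10: history=[(4, 5), (5, 25), (8, 12), (9, 14), (11, 5), (12, 10), (13, 23), (15, 24), (19, 16), (20, 24), (21, 20)] -> pick v9 -> 14
v22: WRITE c=18  (c history now [(4, 5), (5, 25), (8, 12), (9, 14), (11, 5), (12, 10), (13, 23), (15, 24), (19, 16), (20, 24), (21, 20), (22, 18)])
READ a @v10: history=[(3, 13), (10, 9), (14, 0), (18, 18)] -> pick v10 -> 9
v23: WRITE c=20  (c history now [(4, 5), (5, 25), (8, 12), (9, 14), (11, 5), (12, 10), (13, 23), (15, 24), (19, 16), (20, 24), (21, 20), (22, 18), (23, 20)])
v24: WRITE b=22  (b history now [(1, 6), (2, 14), (6, 8), (7, 16), (16, 1), (17, 15), (24, 22)])
Read results in order: ['6', 'NONE', 'NONE', '16', '13', '0', '13', 'NONE', '18', '10', '14', '9']
NONE count = 3

Answer: 3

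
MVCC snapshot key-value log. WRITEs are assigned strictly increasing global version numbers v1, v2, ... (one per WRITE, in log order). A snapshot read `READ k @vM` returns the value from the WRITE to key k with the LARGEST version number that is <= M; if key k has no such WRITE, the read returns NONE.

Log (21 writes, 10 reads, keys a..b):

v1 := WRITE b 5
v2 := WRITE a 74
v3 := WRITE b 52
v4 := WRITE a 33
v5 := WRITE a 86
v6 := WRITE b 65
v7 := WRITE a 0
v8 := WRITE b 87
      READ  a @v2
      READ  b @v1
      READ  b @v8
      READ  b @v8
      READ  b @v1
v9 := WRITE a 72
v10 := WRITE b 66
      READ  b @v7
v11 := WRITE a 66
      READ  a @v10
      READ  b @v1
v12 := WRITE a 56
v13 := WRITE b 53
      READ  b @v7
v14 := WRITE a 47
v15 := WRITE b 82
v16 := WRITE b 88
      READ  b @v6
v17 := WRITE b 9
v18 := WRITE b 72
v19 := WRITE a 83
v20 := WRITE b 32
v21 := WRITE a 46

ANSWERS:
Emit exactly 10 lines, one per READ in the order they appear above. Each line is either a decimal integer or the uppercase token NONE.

v1: WRITE b=5  (b history now [(1, 5)])
v2: WRITE a=74  (a history now [(2, 74)])
v3: WRITE b=52  (b history now [(1, 5), (3, 52)])
v4: WRITE a=33  (a history now [(2, 74), (4, 33)])
v5: WRITE a=86  (a history now [(2, 74), (4, 33), (5, 86)])
v6: WRITE b=65  (b history now [(1, 5), (3, 52), (6, 65)])
v7: WRITE a=0  (a history now [(2, 74), (4, 33), (5, 86), (7, 0)])
v8: WRITE b=87  (b history now [(1, 5), (3, 52), (6, 65), (8, 87)])
READ a @v2: history=[(2, 74), (4, 33), (5, 86), (7, 0)] -> pick v2 -> 74
READ b @v1: history=[(1, 5), (3, 52), (6, 65), (8, 87)] -> pick v1 -> 5
READ b @v8: history=[(1, 5), (3, 52), (6, 65), (8, 87)] -> pick v8 -> 87
READ b @v8: history=[(1, 5), (3, 52), (6, 65), (8, 87)] -> pick v8 -> 87
READ b @v1: history=[(1, 5), (3, 52), (6, 65), (8, 87)] -> pick v1 -> 5
v9: WRITE a=72  (a history now [(2, 74), (4, 33), (5, 86), (7, 0), (9, 72)])
v10: WRITE b=66  (b history now [(1, 5), (3, 52), (6, 65), (8, 87), (10, 66)])
READ b @v7: history=[(1, 5), (3, 52), (6, 65), (8, 87), (10, 66)] -> pick v6 -> 65
v11: WRITE a=66  (a history now [(2, 74), (4, 33), (5, 86), (7, 0), (9, 72), (11, 66)])
READ a @v10: history=[(2, 74), (4, 33), (5, 86), (7, 0), (9, 72), (11, 66)] -> pick v9 -> 72
READ b @v1: history=[(1, 5), (3, 52), (6, 65), (8, 87), (10, 66)] -> pick v1 -> 5
v12: WRITE a=56  (a history now [(2, 74), (4, 33), (5, 86), (7, 0), (9, 72), (11, 66), (12, 56)])
v13: WRITE b=53  (b history now [(1, 5), (3, 52), (6, 65), (8, 87), (10, 66), (13, 53)])
READ b @v7: history=[(1, 5), (3, 52), (6, 65), (8, 87), (10, 66), (13, 53)] -> pick v6 -> 65
v14: WRITE a=47  (a history now [(2, 74), (4, 33), (5, 86), (7, 0), (9, 72), (11, 66), (12, 56), (14, 47)])
v15: WRITE b=82  (b history now [(1, 5), (3, 52), (6, 65), (8, 87), (10, 66), (13, 53), (15, 82)])
v16: WRITE b=88  (b history now [(1, 5), (3, 52), (6, 65), (8, 87), (10, 66), (13, 53), (15, 82), (16, 88)])
READ b @v6: history=[(1, 5), (3, 52), (6, 65), (8, 87), (10, 66), (13, 53), (15, 82), (16, 88)] -> pick v6 -> 65
v17: WRITE b=9  (b history now [(1, 5), (3, 52), (6, 65), (8, 87), (10, 66), (13, 53), (15, 82), (16, 88), (17, 9)])
v18: WRITE b=72  (b history now [(1, 5), (3, 52), (6, 65), (8, 87), (10, 66), (13, 53), (15, 82), (16, 88), (17, 9), (18, 72)])
v19: WRITE a=83  (a history now [(2, 74), (4, 33), (5, 86), (7, 0), (9, 72), (11, 66), (12, 56), (14, 47), (19, 83)])
v20: WRITE b=32  (b history now [(1, 5), (3, 52), (6, 65), (8, 87), (10, 66), (13, 53), (15, 82), (16, 88), (17, 9), (18, 72), (20, 32)])
v21: WRITE a=46  (a history now [(2, 74), (4, 33), (5, 86), (7, 0), (9, 72), (11, 66), (12, 56), (14, 47), (19, 83), (21, 46)])

Answer: 74
5
87
87
5
65
72
5
65
65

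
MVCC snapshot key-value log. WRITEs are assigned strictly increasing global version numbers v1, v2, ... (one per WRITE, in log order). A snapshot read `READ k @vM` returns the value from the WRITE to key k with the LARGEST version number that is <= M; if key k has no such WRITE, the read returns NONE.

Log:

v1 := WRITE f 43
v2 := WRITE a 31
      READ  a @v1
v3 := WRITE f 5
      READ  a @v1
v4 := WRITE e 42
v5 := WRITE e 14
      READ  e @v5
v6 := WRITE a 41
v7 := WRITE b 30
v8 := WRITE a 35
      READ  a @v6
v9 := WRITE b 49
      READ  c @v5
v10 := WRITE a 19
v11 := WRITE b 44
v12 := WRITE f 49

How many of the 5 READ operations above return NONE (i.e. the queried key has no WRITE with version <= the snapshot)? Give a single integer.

v1: WRITE f=43  (f history now [(1, 43)])
v2: WRITE a=31  (a history now [(2, 31)])
READ a @v1: history=[(2, 31)] -> no version <= 1 -> NONE
v3: WRITE f=5  (f history now [(1, 43), (3, 5)])
READ a @v1: history=[(2, 31)] -> no version <= 1 -> NONE
v4: WRITE e=42  (e history now [(4, 42)])
v5: WRITE e=14  (e history now [(4, 42), (5, 14)])
READ e @v5: history=[(4, 42), (5, 14)] -> pick v5 -> 14
v6: WRITE a=41  (a history now [(2, 31), (6, 41)])
v7: WRITE b=30  (b history now [(7, 30)])
v8: WRITE a=35  (a history now [(2, 31), (6, 41), (8, 35)])
READ a @v6: history=[(2, 31), (6, 41), (8, 35)] -> pick v6 -> 41
v9: WRITE b=49  (b history now [(7, 30), (9, 49)])
READ c @v5: history=[] -> no version <= 5 -> NONE
v10: WRITE a=19  (a history now [(2, 31), (6, 41), (8, 35), (10, 19)])
v11: WRITE b=44  (b history now [(7, 30), (9, 49), (11, 44)])
v12: WRITE f=49  (f history now [(1, 43), (3, 5), (12, 49)])
Read results in order: ['NONE', 'NONE', '14', '41', 'NONE']
NONE count = 3

Answer: 3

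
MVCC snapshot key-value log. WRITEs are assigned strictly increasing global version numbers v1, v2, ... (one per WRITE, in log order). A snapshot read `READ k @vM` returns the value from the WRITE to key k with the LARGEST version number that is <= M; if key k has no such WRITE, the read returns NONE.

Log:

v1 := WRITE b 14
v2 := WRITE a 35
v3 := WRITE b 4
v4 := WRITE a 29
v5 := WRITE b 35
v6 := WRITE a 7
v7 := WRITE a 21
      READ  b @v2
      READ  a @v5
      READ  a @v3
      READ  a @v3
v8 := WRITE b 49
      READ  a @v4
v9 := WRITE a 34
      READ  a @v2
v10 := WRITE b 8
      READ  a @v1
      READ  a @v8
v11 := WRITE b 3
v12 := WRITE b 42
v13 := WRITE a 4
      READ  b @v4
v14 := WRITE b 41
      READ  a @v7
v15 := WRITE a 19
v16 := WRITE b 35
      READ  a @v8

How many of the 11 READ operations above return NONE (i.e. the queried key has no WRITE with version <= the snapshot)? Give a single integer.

Answer: 1

Derivation:
v1: WRITE b=14  (b history now [(1, 14)])
v2: WRITE a=35  (a history now [(2, 35)])
v3: WRITE b=4  (b history now [(1, 14), (3, 4)])
v4: WRITE a=29  (a history now [(2, 35), (4, 29)])
v5: WRITE b=35  (b history now [(1, 14), (3, 4), (5, 35)])
v6: WRITE a=7  (a history now [(2, 35), (4, 29), (6, 7)])
v7: WRITE a=21  (a history now [(2, 35), (4, 29), (6, 7), (7, 21)])
READ b @v2: history=[(1, 14), (3, 4), (5, 35)] -> pick v1 -> 14
READ a @v5: history=[(2, 35), (4, 29), (6, 7), (7, 21)] -> pick v4 -> 29
READ a @v3: history=[(2, 35), (4, 29), (6, 7), (7, 21)] -> pick v2 -> 35
READ a @v3: history=[(2, 35), (4, 29), (6, 7), (7, 21)] -> pick v2 -> 35
v8: WRITE b=49  (b history now [(1, 14), (3, 4), (5, 35), (8, 49)])
READ a @v4: history=[(2, 35), (4, 29), (6, 7), (7, 21)] -> pick v4 -> 29
v9: WRITE a=34  (a history now [(2, 35), (4, 29), (6, 7), (7, 21), (9, 34)])
READ a @v2: history=[(2, 35), (4, 29), (6, 7), (7, 21), (9, 34)] -> pick v2 -> 35
v10: WRITE b=8  (b history now [(1, 14), (3, 4), (5, 35), (8, 49), (10, 8)])
READ a @v1: history=[(2, 35), (4, 29), (6, 7), (7, 21), (9, 34)] -> no version <= 1 -> NONE
READ a @v8: history=[(2, 35), (4, 29), (6, 7), (7, 21), (9, 34)] -> pick v7 -> 21
v11: WRITE b=3  (b history now [(1, 14), (3, 4), (5, 35), (8, 49), (10, 8), (11, 3)])
v12: WRITE b=42  (b history now [(1, 14), (3, 4), (5, 35), (8, 49), (10, 8), (11, 3), (12, 42)])
v13: WRITE a=4  (a history now [(2, 35), (4, 29), (6, 7), (7, 21), (9, 34), (13, 4)])
READ b @v4: history=[(1, 14), (3, 4), (5, 35), (8, 49), (10, 8), (11, 3), (12, 42)] -> pick v3 -> 4
v14: WRITE b=41  (b history now [(1, 14), (3, 4), (5, 35), (8, 49), (10, 8), (11, 3), (12, 42), (14, 41)])
READ a @v7: history=[(2, 35), (4, 29), (6, 7), (7, 21), (9, 34), (13, 4)] -> pick v7 -> 21
v15: WRITE a=19  (a history now [(2, 35), (4, 29), (6, 7), (7, 21), (9, 34), (13, 4), (15, 19)])
v16: WRITE b=35  (b history now [(1, 14), (3, 4), (5, 35), (8, 49), (10, 8), (11, 3), (12, 42), (14, 41), (16, 35)])
READ a @v8: history=[(2, 35), (4, 29), (6, 7), (7, 21), (9, 34), (13, 4), (15, 19)] -> pick v7 -> 21
Read results in order: ['14', '29', '35', '35', '29', '35', 'NONE', '21', '4', '21', '21']
NONE count = 1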